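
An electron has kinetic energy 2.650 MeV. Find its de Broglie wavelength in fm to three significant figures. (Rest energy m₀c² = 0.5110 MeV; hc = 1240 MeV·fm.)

Total energy E = KE + m₀c² = 2.650 + 0.5110 = 3.1610 MeV.
(pc)² = E² − (m₀c²)² = (3.1610)² − (0.5110)² = 9.731 MeV², so pc = 3.119 MeV.
λ = hc/(pc) = 1240 MeV·fm / 3.119 MeV = 398 fm.

λ = 398 fm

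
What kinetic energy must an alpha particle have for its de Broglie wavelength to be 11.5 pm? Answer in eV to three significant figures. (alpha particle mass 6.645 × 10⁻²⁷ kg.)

p = h/λ = 6.626 × 10⁻³⁴ / 1.150 × 10⁻¹¹ = 5.762 × 10⁻²³ kg·m/s.
KE = p²/(2m) = (5.762 × 10⁻²³)² / (2 × 6.645 × 10⁻²⁷) = 2.498 × 10⁻¹⁹ J = 1.56 eV.

KE = 1.56 eV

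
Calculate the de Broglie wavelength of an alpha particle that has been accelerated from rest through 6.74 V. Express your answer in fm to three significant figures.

KE = 2eV = 2 × 1.602 × 10⁻¹⁹ × 6.740 = 2.159 × 10⁻¹⁸ J.
p = √(2mKE) = √(2 × 6.645 × 10⁻²⁷ × 2.159 × 10⁻¹⁸) = 1.694 × 10⁻²² kg·m/s.
λ = h/p = 6.626 × 10⁻³⁴ / 1.694 × 10⁻²² = 3.91 × 10⁻¹² m = 3910 fm.

λ = 3910 fm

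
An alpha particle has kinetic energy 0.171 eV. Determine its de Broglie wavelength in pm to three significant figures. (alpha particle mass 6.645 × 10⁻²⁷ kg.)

KE = 0.171 eV = 2.739 × 10⁻²⁰ J.
p = √(2mKE) = √(2 × 6.645 × 10⁻²⁷ × 2.739 × 10⁻²⁰) = 1.908 × 10⁻²³ kg·m/s.
λ = h/p = 6.626 × 10⁻³⁴ / 1.908 × 10⁻²³ = 3.47 × 10⁻¹¹ m = 34.7 pm.

λ = 34.7 pm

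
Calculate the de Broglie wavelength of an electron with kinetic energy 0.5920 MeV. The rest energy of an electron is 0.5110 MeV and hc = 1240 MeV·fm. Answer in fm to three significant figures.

Total energy E = KE + m₀c² = 0.5920 + 0.5110 = 1.1030 MeV.
(pc)² = E² − (m₀c²)² = (1.1030)² − (0.5110)² = 0.9555 MeV², so pc = 0.9775 MeV.
λ = hc/(pc) = 1240 MeV·fm / 0.9775 MeV = 1270 fm.

λ = 1270 fm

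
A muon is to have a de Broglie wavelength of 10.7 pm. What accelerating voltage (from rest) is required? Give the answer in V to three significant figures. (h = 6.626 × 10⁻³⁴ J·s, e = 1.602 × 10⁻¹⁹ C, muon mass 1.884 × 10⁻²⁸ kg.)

V = 63.5 V

p = h/λ = 6.626 × 10⁻³⁴ / 1.070 × 10⁻¹¹ = 6.193 × 10⁻²³ kg·m/s.
KE = p²/(2m) = 1.018 × 10⁻¹⁷ J.
V = KE/e = 1.018 × 10⁻¹⁷ / (1.602 × 10⁻¹⁹) = 63.5 V.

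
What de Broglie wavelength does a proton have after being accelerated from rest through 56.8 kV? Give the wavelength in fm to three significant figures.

λ = 120 fm

KE = eV = 1.602 × 10⁻¹⁹ × 5.680 × 10⁴ = 9.099 × 10⁻¹⁵ J.
p = √(2mKE) = √(2 × 1.673 × 10⁻²⁷ × 9.099 × 10⁻¹⁵) = 5.518 × 10⁻²¹ kg·m/s.
λ = h/p = 6.626 × 10⁻³⁴ / 5.518 × 10⁻²¹ = 1.20 × 10⁻¹³ m = 120 fm.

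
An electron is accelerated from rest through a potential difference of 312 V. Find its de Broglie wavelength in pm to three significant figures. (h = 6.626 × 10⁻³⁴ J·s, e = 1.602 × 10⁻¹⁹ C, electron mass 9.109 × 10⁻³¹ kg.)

KE = eV = 1.602 × 10⁻¹⁹ × 312.0 = 4.998 × 10⁻¹⁷ J.
p = √(2mKE) = √(2 × 9.109 × 10⁻³¹ × 4.998 × 10⁻¹⁷) = 9.542 × 10⁻²⁴ kg·m/s.
λ = h/p = 6.626 × 10⁻³⁴ / 9.542 × 10⁻²⁴ = 6.94 × 10⁻¹¹ m = 69.4 pm.

λ = 69.4 pm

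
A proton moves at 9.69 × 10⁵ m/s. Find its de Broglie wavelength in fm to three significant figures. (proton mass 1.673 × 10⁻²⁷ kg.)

p = mv = 1.673 × 10⁻²⁷ × 9.69 × 10⁵ = 1.621 × 10⁻²¹ kg·m/s.
λ = h/p = 6.626 × 10⁻³⁴ / 1.621 × 10⁻²¹ = 4.09 × 10⁻¹³ m = 409 fm.

λ = 409 fm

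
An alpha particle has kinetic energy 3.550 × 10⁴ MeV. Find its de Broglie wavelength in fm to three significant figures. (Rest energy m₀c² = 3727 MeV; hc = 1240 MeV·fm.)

Total energy E = KE + m₀c² = 3.550 × 10⁴ + 3727 = 39227 MeV.
(pc)² = E² − (m₀c²)² = (39227)² − (3727)² = 1.525 × 10⁹ MeV², so pc = 3.905 × 10⁴ MeV.
λ = hc/(pc) = 1240 MeV·fm / 3.905 × 10⁴ MeV = 0.0318 fm.

λ = 0.0318 fm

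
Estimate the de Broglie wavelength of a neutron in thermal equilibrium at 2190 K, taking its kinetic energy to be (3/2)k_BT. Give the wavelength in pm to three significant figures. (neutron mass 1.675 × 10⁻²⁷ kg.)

KE = (3/2)k_BT = 1.5 × 1.381 × 10⁻²³ × 2190 = 4.537 × 10⁻²⁰ J.
p = √(2mKE) = √(2 × 1.675 × 10⁻²⁷ × 4.537 × 10⁻²⁰) = 1.233 × 10⁻²³ kg·m/s.
λ = h/p = 5.37 × 10⁻¹¹ m = 53.7 pm.

λ = 53.7 pm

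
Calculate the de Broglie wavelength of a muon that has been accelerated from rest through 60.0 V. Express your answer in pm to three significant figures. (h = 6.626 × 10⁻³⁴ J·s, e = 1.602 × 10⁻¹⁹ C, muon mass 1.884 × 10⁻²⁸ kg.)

KE = eV = 1.602 × 10⁻¹⁹ × 60.00 = 9.612 × 10⁻¹⁸ J.
p = √(2mKE) = √(2 × 1.884 × 10⁻²⁸ × 9.612 × 10⁻¹⁸) = 6.018 × 10⁻²³ kg·m/s.
λ = h/p = 6.626 × 10⁻³⁴ / 6.018 × 10⁻²³ = 1.10 × 10⁻¹¹ m = 11.0 pm.

λ = 11.0 pm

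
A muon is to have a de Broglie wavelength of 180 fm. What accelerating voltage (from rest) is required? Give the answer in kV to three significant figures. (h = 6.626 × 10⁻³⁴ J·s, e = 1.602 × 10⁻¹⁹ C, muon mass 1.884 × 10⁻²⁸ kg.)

V = 224 kV

p = h/λ = 6.626 × 10⁻³⁴ / 1.800 × 10⁻¹³ = 3.681 × 10⁻²¹ kg·m/s.
KE = p²/(2m) = 3.596 × 10⁻¹⁴ J.
V = KE/e = 3.596 × 10⁻¹⁴ / (1.602 × 10⁻¹⁹) = 224 kV.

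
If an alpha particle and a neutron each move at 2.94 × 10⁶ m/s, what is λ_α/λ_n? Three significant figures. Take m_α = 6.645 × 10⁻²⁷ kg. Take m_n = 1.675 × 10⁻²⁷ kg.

λ_α/λ_n = 0.252

At fixed v, p = mv so λ = h/(mv) ∝ 1/m.
λ_α/λ_n = m_n/m_α = 1.675 × 10⁻²⁷/6.645 × 10⁻²⁷ = 0.252.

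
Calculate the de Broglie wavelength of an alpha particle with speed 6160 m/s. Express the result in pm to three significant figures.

p = mv = 6.645 × 10⁻²⁷ × 6160 = 4.093 × 10⁻²³ kg·m/s.
λ = h/p = 6.626 × 10⁻³⁴ / 4.093 × 10⁻²³ = 1.62 × 10⁻¹¹ m = 16.2 pm.

λ = 16.2 pm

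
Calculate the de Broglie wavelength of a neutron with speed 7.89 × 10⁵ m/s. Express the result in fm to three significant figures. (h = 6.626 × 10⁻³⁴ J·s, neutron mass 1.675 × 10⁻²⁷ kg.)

λ = 501 fm

p = mv = 1.675 × 10⁻²⁷ × 7.89 × 10⁵ = 1.322 × 10⁻²¹ kg·m/s.
λ = h/p = 6.626 × 10⁻³⁴ / 1.322 × 10⁻²¹ = 5.01 × 10⁻¹³ m = 501 fm.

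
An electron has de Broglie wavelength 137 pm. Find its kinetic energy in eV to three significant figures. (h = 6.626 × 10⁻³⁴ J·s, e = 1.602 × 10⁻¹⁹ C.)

p = h/λ = 6.626 × 10⁻³⁴ / 1.370 × 10⁻¹⁰ = 4.836 × 10⁻²⁴ kg·m/s.
KE = p²/(2m) = (4.836 × 10⁻²⁴)² / (2 × 9.109 × 10⁻³¹) = 1.284 × 10⁻¹⁷ J = 80.1 eV.

KE = 80.1 eV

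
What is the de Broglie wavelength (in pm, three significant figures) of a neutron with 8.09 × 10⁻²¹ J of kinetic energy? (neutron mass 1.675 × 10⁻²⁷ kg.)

p = √(2mKE) = √(2 × 1.675 × 10⁻²⁷ × 8.090 × 10⁻²¹) = 5.206 × 10⁻²⁴ kg·m/s.
λ = h/p = 6.626 × 10⁻³⁴ / 5.206 × 10⁻²⁴ = 1.27 × 10⁻¹⁰ m = 127 pm.

λ = 127 pm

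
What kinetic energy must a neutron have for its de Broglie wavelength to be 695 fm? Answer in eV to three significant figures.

p = h/λ = 6.626 × 10⁻³⁴ / 6.950 × 10⁻¹³ = 9.534 × 10⁻²² kg·m/s.
KE = p²/(2m) = (9.534 × 10⁻²²)² / (2 × 1.675 × 10⁻²⁷) = 2.713 × 10⁻¹⁶ J = 1690 eV.

KE = 1690 eV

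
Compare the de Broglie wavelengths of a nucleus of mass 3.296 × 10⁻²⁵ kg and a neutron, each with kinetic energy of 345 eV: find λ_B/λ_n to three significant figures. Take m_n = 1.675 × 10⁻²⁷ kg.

λ_B/λ_n = 0.0713

At fixed KE, p = √(2mKE) so λ = h/p ∝ 1/√m.
λ_B/λ_n = √(m_n/m_B) = √(1.675 × 10⁻²⁷/3.296 × 10⁻²⁵) = √(5.082 × 10⁻³) = 0.0713.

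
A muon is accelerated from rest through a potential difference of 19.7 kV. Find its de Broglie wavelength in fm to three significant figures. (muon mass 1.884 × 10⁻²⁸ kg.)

KE = eV = 1.602 × 10⁻¹⁹ × 1.970 × 10⁴ = 3.156 × 10⁻¹⁵ J.
p = √(2mKE) = √(2 × 1.884 × 10⁻²⁸ × 3.156 × 10⁻¹⁵) = 1.090 × 10⁻²¹ kg·m/s.
λ = h/p = 6.626 × 10⁻³⁴ / 1.090 × 10⁻²¹ = 6.08 × 10⁻¹³ m = 608 fm.

λ = 608 fm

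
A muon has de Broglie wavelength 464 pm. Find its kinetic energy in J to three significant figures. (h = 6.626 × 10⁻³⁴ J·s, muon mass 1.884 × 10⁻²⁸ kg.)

p = h/λ = 6.626 × 10⁻³⁴ / 4.640 × 10⁻¹⁰ = 1.428 × 10⁻²⁴ kg·m/s.
KE = p²/(2m) = (1.428 × 10⁻²⁴)² / (2 × 1.884 × 10⁻²⁸) = 5.412 × 10⁻²¹ J = 5.41 × 10⁻²¹ J.

KE = 5.41 × 10⁻²¹ J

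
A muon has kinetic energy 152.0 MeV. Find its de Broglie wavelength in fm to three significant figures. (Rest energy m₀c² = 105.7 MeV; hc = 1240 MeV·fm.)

λ = 5.28 fm

Total energy E = KE + m₀c² = 152.0 + 105.7 = 257.7 MeV.
(pc)² = E² − (m₀c²)² = (257.7)² − (105.7)² = 5.524 × 10⁴ MeV², so pc = 235.0 MeV.
λ = hc/(pc) = 1240 MeV·fm / 235.0 MeV = 5.28 fm.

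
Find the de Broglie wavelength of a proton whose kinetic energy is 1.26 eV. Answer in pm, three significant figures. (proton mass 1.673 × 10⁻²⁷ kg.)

λ = 25.5 pm

KE = 1.26 eV = 2.019 × 10⁻¹⁹ J.
p = √(2mKE) = √(2 × 1.673 × 10⁻²⁷ × 2.019 × 10⁻¹⁹) = 2.599 × 10⁻²³ kg·m/s.
λ = h/p = 6.626 × 10⁻³⁴ / 2.599 × 10⁻²³ = 2.55 × 10⁻¹¹ m = 25.5 pm.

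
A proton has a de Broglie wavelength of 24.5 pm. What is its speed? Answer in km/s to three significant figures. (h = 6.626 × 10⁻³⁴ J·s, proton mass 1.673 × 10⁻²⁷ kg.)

p = h/λ = 6.626 × 10⁻³⁴ / 2.450 × 10⁻¹¹ = 2.704 × 10⁻²³ kg·m/s.
v = p/m = 2.704 × 10⁻²³ / 1.673 × 10⁻²⁷ = 1.62 × 10⁴ m/s = 16.2 km/s.

v = 16.2 km/s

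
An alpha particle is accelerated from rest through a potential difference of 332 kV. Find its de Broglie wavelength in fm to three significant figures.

λ = 17.6 fm

KE = 2eV = 2 × 1.602 × 10⁻¹⁹ × 3.320 × 10⁵ = 1.064 × 10⁻¹³ J.
p = √(2mKE) = √(2 × 6.645 × 10⁻²⁷ × 1.064 × 10⁻¹³) = 3.760 × 10⁻²⁰ kg·m/s.
λ = h/p = 6.626 × 10⁻³⁴ / 3.760 × 10⁻²⁰ = 1.76 × 10⁻¹⁴ m = 17.6 fm.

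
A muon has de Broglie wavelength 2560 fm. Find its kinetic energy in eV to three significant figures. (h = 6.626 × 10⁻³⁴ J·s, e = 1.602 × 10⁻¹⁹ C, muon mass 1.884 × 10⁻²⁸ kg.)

p = h/λ = 6.626 × 10⁻³⁴ / 2.560 × 10⁻¹² = 2.588 × 10⁻²² kg·m/s.
KE = p²/(2m) = (2.588 × 10⁻²²)² / (2 × 1.884 × 10⁻²⁸) = 1.778 × 10⁻¹⁶ J = 1110 eV.

KE = 1110 eV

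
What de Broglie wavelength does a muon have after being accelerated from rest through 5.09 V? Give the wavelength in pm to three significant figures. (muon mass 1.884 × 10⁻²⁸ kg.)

KE = eV = 1.602 × 10⁻¹⁹ × 5.090 = 8.154 × 10⁻¹⁹ J.
p = √(2mKE) = √(2 × 1.884 × 10⁻²⁸ × 8.154 × 10⁻¹⁹) = 1.753 × 10⁻²³ kg·m/s.
λ = h/p = 6.626 × 10⁻³⁴ / 1.753 × 10⁻²³ = 3.78 × 10⁻¹¹ m = 37.8 pm.

λ = 37.8 pm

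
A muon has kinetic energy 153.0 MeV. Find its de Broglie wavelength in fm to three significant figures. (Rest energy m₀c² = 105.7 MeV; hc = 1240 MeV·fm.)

Total energy E = KE + m₀c² = 153.0 + 105.7 = 258.7 MeV.
(pc)² = E² − (m₀c²)² = (258.7)² − (105.7)² = 5.575 × 10⁴ MeV², so pc = 236.1 MeV.
λ = hc/(pc) = 1240 MeV·fm / 236.1 MeV = 5.25 fm.

λ = 5.25 fm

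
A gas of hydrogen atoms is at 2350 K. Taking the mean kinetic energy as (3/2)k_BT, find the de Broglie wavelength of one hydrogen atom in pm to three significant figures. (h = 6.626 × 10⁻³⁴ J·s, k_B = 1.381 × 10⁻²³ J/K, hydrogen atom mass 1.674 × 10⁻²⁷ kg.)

λ = 51.9 pm

KE = (3/2)k_BT = 1.5 × 1.381 × 10⁻²³ × 2350 = 4.868 × 10⁻²⁰ J.
p = √(2mKE) = √(2 × 1.674 × 10⁻²⁷ × 4.868 × 10⁻²⁰) = 1.277 × 10⁻²³ kg·m/s.
λ = h/p = 5.19 × 10⁻¹¹ m = 51.9 pm.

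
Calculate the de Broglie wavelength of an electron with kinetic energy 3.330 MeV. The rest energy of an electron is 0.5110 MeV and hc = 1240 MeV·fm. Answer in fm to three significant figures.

Total energy E = KE + m₀c² = 3.330 + 0.5110 = 3.8410 MeV.
(pc)² = E² − (m₀c²)² = (3.8410)² − (0.5110)² = 14.49 MeV², so pc = 3.807 MeV.
λ = hc/(pc) = 1240 MeV·fm / 3.807 MeV = 326 fm.

λ = 326 fm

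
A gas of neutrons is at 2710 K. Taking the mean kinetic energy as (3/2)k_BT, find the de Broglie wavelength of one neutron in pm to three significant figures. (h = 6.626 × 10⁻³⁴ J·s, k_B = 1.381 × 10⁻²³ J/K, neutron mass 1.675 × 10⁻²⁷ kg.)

λ = 48.3 pm

KE = (3/2)k_BT = 1.5 × 1.381 × 10⁻²³ × 2710 = 5.614 × 10⁻²⁰ J.
p = √(2mKE) = √(2 × 1.675 × 10⁻²⁷ × 5.614 × 10⁻²⁰) = 1.371 × 10⁻²³ kg·m/s.
λ = h/p = 4.83 × 10⁻¹¹ m = 48.3 pm.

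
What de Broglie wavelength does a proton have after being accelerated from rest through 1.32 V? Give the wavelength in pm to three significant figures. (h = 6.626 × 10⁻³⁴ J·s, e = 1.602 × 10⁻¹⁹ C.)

λ = 24.9 pm

KE = eV = 1.602 × 10⁻¹⁹ × 1.320 = 2.115 × 10⁻¹⁹ J.
p = √(2mKE) = √(2 × 1.673 × 10⁻²⁷ × 2.115 × 10⁻¹⁹) = 2.660 × 10⁻²³ kg·m/s.
λ = h/p = 6.626 × 10⁻³⁴ / 2.660 × 10⁻²³ = 2.49 × 10⁻¹¹ m = 24.9 pm.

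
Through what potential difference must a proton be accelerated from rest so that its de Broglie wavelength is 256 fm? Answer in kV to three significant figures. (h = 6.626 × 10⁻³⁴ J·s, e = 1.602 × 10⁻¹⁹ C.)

p = h/λ = 6.626 × 10⁻³⁴ / 2.560 × 10⁻¹³ = 2.588 × 10⁻²¹ kg·m/s.
KE = p²/(2m) = 2.002 × 10⁻¹⁵ J.
V = KE/e = 2.002 × 10⁻¹⁵ / (1.602 × 10⁻¹⁹) = 12.5 kV.

V = 12.5 kV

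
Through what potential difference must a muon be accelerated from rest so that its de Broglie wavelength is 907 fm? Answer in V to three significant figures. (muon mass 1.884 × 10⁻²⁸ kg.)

p = h/λ = 6.626 × 10⁻³⁴ / 9.070 × 10⁻¹³ = 7.305 × 10⁻²² kg·m/s.
KE = p²/(2m) = 1.416 × 10⁻¹⁵ J.
V = KE/e = 1.416 × 10⁻¹⁵ / (1.602 × 10⁻¹⁹) = 8840 V.

V = 8840 V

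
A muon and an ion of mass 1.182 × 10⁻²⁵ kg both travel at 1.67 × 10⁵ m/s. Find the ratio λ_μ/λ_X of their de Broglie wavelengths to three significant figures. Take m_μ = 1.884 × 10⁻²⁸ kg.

λ_μ/λ_X = 627

At fixed v, p = mv so λ = h/(mv) ∝ 1/m.
λ_μ/λ_X = m_X/m_μ = 1.182 × 10⁻²⁵/1.884 × 10⁻²⁸ = 627.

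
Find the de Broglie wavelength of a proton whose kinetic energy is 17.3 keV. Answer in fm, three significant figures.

KE = 17.3 keV = 2.771 × 10⁻¹⁵ J.
p = √(2mKE) = √(2 × 1.673 × 10⁻²⁷ × 2.771 × 10⁻¹⁵) = 3.045 × 10⁻²¹ kg·m/s.
λ = h/p = 6.626 × 10⁻³⁴ / 3.045 × 10⁻²¹ = 2.18 × 10⁻¹³ m = 218 fm.

λ = 218 fm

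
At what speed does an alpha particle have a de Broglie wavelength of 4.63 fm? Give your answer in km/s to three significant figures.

v = 2.15 × 10⁴ km/s

p = h/λ = 6.626 × 10⁻³⁴ / 4.630 × 10⁻¹⁵ = 1.431 × 10⁻¹⁹ kg·m/s.
v = p/m = 1.431 × 10⁻¹⁹ / 6.645 × 10⁻²⁷ = 2.15 × 10⁷ m/s = 2.15 × 10⁴ km/s.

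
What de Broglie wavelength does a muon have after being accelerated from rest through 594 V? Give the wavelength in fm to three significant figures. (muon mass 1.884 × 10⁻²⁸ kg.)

KE = eV = 1.602 × 10⁻¹⁹ × 594.0 = 9.516 × 10⁻¹⁷ J.
p = √(2mKE) = √(2 × 1.884 × 10⁻²⁸ × 9.516 × 10⁻¹⁷) = 1.894 × 10⁻²² kg·m/s.
λ = h/p = 6.626 × 10⁻³⁴ / 1.894 × 10⁻²² = 3.50 × 10⁻¹² m = 3500 fm.

λ = 3500 fm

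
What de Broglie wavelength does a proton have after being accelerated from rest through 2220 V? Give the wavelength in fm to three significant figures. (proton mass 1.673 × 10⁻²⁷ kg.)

λ = 607 fm

KE = eV = 1.602 × 10⁻¹⁹ × 2220 = 3.556 × 10⁻¹⁶ J.
p = √(2mKE) = √(2 × 1.673 × 10⁻²⁷ × 3.556 × 10⁻¹⁶) = 1.091 × 10⁻²¹ kg·m/s.
λ = h/p = 6.626 × 10⁻³⁴ / 1.091 × 10⁻²¹ = 6.07 × 10⁻¹³ m = 607 fm.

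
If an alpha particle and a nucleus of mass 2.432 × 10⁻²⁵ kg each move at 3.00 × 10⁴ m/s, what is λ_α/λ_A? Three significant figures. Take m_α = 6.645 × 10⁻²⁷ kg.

At fixed v, p = mv so λ = h/(mv) ∝ 1/m.
λ_α/λ_A = m_A/m_α = 2.432 × 10⁻²⁵/6.645 × 10⁻²⁷ = 36.6.

λ_α/λ_A = 36.6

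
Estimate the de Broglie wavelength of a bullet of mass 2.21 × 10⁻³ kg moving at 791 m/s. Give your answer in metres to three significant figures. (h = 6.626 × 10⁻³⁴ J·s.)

p = mv = 2.21 × 10⁻³ × 791 = 1.748 kg·m/s.
λ = h/p = 6.626 × 10⁻³⁴ / 1.748 = 3.79 × 10⁻³⁴ m.

λ = 3.79 × 10⁻³⁴ m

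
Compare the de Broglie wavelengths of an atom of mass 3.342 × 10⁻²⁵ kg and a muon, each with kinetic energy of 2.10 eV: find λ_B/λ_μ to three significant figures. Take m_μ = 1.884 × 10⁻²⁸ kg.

λ_B/λ_μ = 0.0237

At fixed KE, p = √(2mKE) so λ = h/p ∝ 1/√m.
λ_B/λ_μ = √(m_μ/m_B) = √(1.884 × 10⁻²⁸/3.342 × 10⁻²⁵) = √(5.637 × 10⁻⁴) = 0.0237.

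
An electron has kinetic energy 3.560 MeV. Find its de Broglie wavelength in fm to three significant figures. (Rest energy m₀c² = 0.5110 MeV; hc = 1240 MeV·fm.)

λ = 307 fm

Total energy E = KE + m₀c² = 3.560 + 0.5110 = 4.0710 MeV.
(pc)² = E² − (m₀c²)² = (4.0710)² − (0.5110)² = 16.31 MeV², so pc = 4.039 MeV.
λ = hc/(pc) = 1240 MeV·fm / 4.039 MeV = 307 fm.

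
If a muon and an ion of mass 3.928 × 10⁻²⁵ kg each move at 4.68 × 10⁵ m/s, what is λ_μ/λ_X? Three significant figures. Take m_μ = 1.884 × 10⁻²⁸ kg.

At fixed v, p = mv so λ = h/(mv) ∝ 1/m.
λ_μ/λ_X = m_X/m_μ = 3.928 × 10⁻²⁵/1.884 × 10⁻²⁸ = 2080.

λ_μ/λ_X = 2080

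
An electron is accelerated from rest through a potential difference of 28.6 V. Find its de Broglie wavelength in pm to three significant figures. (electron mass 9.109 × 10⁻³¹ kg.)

λ = 229 pm

KE = eV = 1.602 × 10⁻¹⁹ × 28.60 = 4.582 × 10⁻¹⁸ J.
p = √(2mKE) = √(2 × 9.109 × 10⁻³¹ × 4.582 × 10⁻¹⁸) = 2.889 × 10⁻²⁴ kg·m/s.
λ = h/p = 6.626 × 10⁻³⁴ / 2.889 × 10⁻²⁴ = 2.29 × 10⁻¹⁰ m = 229 pm.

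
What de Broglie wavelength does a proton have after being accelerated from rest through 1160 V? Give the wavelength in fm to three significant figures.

KE = eV = 1.602 × 10⁻¹⁹ × 1160 = 1.858 × 10⁻¹⁶ J.
p = √(2mKE) = √(2 × 1.673 × 10⁻²⁷ × 1.858 × 10⁻¹⁶) = 7.885 × 10⁻²² kg·m/s.
λ = h/p = 6.626 × 10⁻³⁴ / 7.885 × 10⁻²² = 8.40 × 10⁻¹³ m = 840 fm.

λ = 840 fm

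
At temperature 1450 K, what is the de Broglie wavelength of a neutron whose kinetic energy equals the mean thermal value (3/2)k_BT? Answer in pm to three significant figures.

λ = 66.1 pm

KE = (3/2)k_BT = 1.5 × 1.381 × 10⁻²³ × 1450 = 3.004 × 10⁻²⁰ J.
p = √(2mKE) = √(2 × 1.675 × 10⁻²⁷ × 3.004 × 10⁻²⁰) = 1.003 × 10⁻²³ kg·m/s.
λ = h/p = 6.61 × 10⁻¹¹ m = 66.1 pm.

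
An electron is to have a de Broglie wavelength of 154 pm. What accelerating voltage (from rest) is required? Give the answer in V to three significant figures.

p = h/λ = 6.626 × 10⁻³⁴ / 1.540 × 10⁻¹⁰ = 4.303 × 10⁻²⁴ kg·m/s.
KE = p²/(2m) = 1.016 × 10⁻¹⁷ J.
V = KE/e = 1.016 × 10⁻¹⁷ / (1.602 × 10⁻¹⁹) = 63.4 V.

V = 63.4 V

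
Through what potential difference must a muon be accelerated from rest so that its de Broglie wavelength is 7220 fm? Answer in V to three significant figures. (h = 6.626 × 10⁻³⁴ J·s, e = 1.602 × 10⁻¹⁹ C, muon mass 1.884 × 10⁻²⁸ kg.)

V = 140 V

p = h/λ = 6.626 × 10⁻³⁴ / 7.220 × 10⁻¹² = 9.177 × 10⁻²³ kg·m/s.
KE = p²/(2m) = 2.235 × 10⁻¹⁷ J.
V = KE/e = 2.235 × 10⁻¹⁷ / (1.602 × 10⁻¹⁹) = 140 V.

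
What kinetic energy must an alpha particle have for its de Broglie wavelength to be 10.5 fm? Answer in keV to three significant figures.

KE = 1870 keV

p = h/λ = 6.626 × 10⁻³⁴ / 1.050 × 10⁻¹⁴ = 6.310 × 10⁻²⁰ kg·m/s.
KE = p²/(2m) = (6.310 × 10⁻²⁰)² / (2 × 6.645 × 10⁻²⁷) = 2.996 × 10⁻¹³ J = 1870 keV.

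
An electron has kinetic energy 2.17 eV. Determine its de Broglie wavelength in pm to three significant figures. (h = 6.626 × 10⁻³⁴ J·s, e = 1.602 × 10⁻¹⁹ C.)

λ = 833 pm

KE = 2.17 eV = 3.476 × 10⁻¹⁹ J.
p = √(2mKE) = √(2 × 9.109 × 10⁻³¹ × 3.476 × 10⁻¹⁹) = 7.958 × 10⁻²⁵ kg·m/s.
λ = h/p = 6.626 × 10⁻³⁴ / 7.958 × 10⁻²⁵ = 8.33 × 10⁻¹⁰ m = 833 pm.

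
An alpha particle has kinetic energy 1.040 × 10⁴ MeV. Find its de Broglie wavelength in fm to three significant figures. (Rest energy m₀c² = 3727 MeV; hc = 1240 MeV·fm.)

Total energy E = KE + m₀c² = 1.040 × 10⁴ + 3727 = 14127 MeV.
(pc)² = E² − (m₀c²)² = (14127)² − (3727)² = 1.857 × 10⁸ MeV², so pc = 1.363 × 10⁴ MeV.
λ = hc/(pc) = 1240 MeV·fm / 1.363 × 10⁴ MeV = 0.0910 fm.

λ = 0.0910 fm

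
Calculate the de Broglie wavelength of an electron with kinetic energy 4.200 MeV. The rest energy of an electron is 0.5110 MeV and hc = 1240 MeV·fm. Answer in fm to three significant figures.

λ = 265 fm

Total energy E = KE + m₀c² = 4.200 + 0.5110 = 4.7110 MeV.
(pc)² = E² − (m₀c²)² = (4.7110)² − (0.5110)² = 21.93 MeV², so pc = 4.683 MeV.
λ = hc/(pc) = 1240 MeV·fm / 4.683 MeV = 265 fm.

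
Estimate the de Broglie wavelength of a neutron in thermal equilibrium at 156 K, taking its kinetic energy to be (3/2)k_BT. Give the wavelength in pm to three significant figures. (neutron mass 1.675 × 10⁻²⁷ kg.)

λ = 201 pm

KE = (3/2)k_BT = 1.5 × 1.381 × 10⁻²³ × 156 = 3.232 × 10⁻²¹ J.
p = √(2mKE) = √(2 × 1.675 × 10⁻²⁷ × 3.232 × 10⁻²¹) = 3.290 × 10⁻²⁴ kg·m/s.
λ = h/p = 2.01 × 10⁻¹⁰ m = 201 pm.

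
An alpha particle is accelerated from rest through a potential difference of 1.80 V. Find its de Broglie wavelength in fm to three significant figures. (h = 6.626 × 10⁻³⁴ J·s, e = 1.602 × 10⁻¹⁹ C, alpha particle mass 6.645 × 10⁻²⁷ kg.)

KE = 2eV = 2 × 1.602 × 10⁻¹⁹ × 1.800 = 5.767 × 10⁻¹⁹ J.
p = √(2mKE) = √(2 × 6.645 × 10⁻²⁷ × 5.767 × 10⁻¹⁹) = 8.755 × 10⁻²³ kg·m/s.
λ = h/p = 6.626 × 10⁻³⁴ / 8.755 × 10⁻²³ = 7.57 × 10⁻¹² m = 7570 fm.

λ = 7570 fm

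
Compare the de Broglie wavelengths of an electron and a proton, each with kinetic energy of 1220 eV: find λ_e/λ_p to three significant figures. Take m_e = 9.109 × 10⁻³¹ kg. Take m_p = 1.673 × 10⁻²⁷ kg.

At fixed KE, p = √(2mKE) so λ = h/p ∝ 1/√m.
λ_e/λ_p = √(m_p/m_e) = √(1.673 × 10⁻²⁷/9.109 × 10⁻³¹) = √(1837) = 42.9.

λ_e/λ_p = 42.9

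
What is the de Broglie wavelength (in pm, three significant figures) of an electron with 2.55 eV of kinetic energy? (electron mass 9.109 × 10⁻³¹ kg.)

KE = 2.55 eV = 4.085 × 10⁻¹⁹ J.
p = √(2mKE) = √(2 × 9.109 × 10⁻³¹ × 4.085 × 10⁻¹⁹) = 8.627 × 10⁻²⁵ kg·m/s.
λ = h/p = 6.626 × 10⁻³⁴ / 8.627 × 10⁻²⁵ = 7.68 × 10⁻¹⁰ m = 768 pm.

λ = 768 pm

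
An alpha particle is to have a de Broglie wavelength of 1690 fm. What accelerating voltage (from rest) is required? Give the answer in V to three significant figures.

p = h/λ = 6.626 × 10⁻³⁴ / 1.690 × 10⁻¹² = 3.921 × 10⁻²² kg·m/s.
KE = p²/(2m) = 1.157 × 10⁻¹⁷ J.
V = KE/2e = 1.157 × 10⁻¹⁷ / (2 × 1.602 × 10⁻¹⁹) = 36.1 V.

V = 36.1 V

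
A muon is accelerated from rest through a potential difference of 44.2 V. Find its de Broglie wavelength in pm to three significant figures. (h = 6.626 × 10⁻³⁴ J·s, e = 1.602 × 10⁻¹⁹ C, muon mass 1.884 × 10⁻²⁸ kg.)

KE = eV = 1.602 × 10⁻¹⁹ × 44.20 = 7.081 × 10⁻¹⁸ J.
p = √(2mKE) = √(2 × 1.884 × 10⁻²⁸ × 7.081 × 10⁻¹⁸) = 5.165 × 10⁻²³ kg·m/s.
λ = h/p = 6.626 × 10⁻³⁴ / 5.165 × 10⁻²³ = 1.28 × 10⁻¹¹ m = 12.8 pm.

λ = 12.8 pm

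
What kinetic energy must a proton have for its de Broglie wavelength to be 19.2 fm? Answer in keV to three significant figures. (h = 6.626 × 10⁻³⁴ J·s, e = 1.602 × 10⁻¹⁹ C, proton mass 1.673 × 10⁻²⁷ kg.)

p = h/λ = 6.626 × 10⁻³⁴ / 1.920 × 10⁻¹⁴ = 3.451 × 10⁻²⁰ kg·m/s.
KE = p²/(2m) = (3.451 × 10⁻²⁰)² / (2 × 1.673 × 10⁻²⁷) = 3.559 × 10⁻¹³ J = 2220 keV.

KE = 2220 keV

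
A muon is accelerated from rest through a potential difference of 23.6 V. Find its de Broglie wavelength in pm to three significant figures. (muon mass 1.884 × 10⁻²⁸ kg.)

KE = eV = 1.602 × 10⁻¹⁹ × 23.60 = 3.781 × 10⁻¹⁸ J.
p = √(2mKE) = √(2 × 1.884 × 10⁻²⁸ × 3.781 × 10⁻¹⁸) = 3.774 × 10⁻²³ kg·m/s.
λ = h/p = 6.626 × 10⁻³⁴ / 3.774 × 10⁻²³ = 1.76 × 10⁻¹¹ m = 17.6 pm.

λ = 17.6 pm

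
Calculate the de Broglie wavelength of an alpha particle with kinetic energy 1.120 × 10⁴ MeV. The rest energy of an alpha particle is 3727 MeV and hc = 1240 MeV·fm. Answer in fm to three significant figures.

λ = 0.0858 fm

Total energy E = KE + m₀c² = 1.120 × 10⁴ + 3727 = 14927 MeV.
(pc)² = E² − (m₀c²)² = (14927)² − (3727)² = 2.089 × 10⁸ MeV², so pc = 1.445 × 10⁴ MeV.
λ = hc/(pc) = 1240 MeV·fm / 1.445 × 10⁴ MeV = 0.0858 fm.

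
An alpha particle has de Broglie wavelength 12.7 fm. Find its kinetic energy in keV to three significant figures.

p = h/λ = 6.626 × 10⁻³⁴ / 1.270 × 10⁻¹⁴ = 5.217 × 10⁻²⁰ kg·m/s.
KE = p²/(2m) = (5.217 × 10⁻²⁰)² / (2 × 6.645 × 10⁻²⁷) = 2.048 × 10⁻¹³ J = 1280 keV.

KE = 1280 keV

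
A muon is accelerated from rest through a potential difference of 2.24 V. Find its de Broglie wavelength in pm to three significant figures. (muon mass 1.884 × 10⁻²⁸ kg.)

KE = eV = 1.602 × 10⁻¹⁹ × 2.240 = 3.588 × 10⁻¹⁹ J.
p = √(2mKE) = √(2 × 1.884 × 10⁻²⁸ × 3.588 × 10⁻¹⁹) = 1.163 × 10⁻²³ kg·m/s.
λ = h/p = 6.626 × 10⁻³⁴ / 1.163 × 10⁻²³ = 5.70 × 10⁻¹¹ m = 57.0 pm.

λ = 57.0 pm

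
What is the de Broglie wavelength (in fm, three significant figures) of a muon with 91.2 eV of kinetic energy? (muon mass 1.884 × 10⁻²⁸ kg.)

λ = 8930 fm

KE = 91.2 eV = 1.461 × 10⁻¹⁷ J.
p = √(2mKE) = √(2 × 1.884 × 10⁻²⁸ × 1.461 × 10⁻¹⁷) = 7.420 × 10⁻²³ kg·m/s.
λ = h/p = 6.626 × 10⁻³⁴ / 7.420 × 10⁻²³ = 8.93 × 10⁻¹² m = 8930 fm.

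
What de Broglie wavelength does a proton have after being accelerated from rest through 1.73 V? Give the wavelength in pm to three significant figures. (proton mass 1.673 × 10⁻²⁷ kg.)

KE = eV = 1.602 × 10⁻¹⁹ × 1.730 = 2.771 × 10⁻¹⁹ J.
p = √(2mKE) = √(2 × 1.673 × 10⁻²⁷ × 2.771 × 10⁻¹⁹) = 3.045 × 10⁻²³ kg·m/s.
λ = h/p = 6.626 × 10⁻³⁴ / 3.045 × 10⁻²³ = 2.18 × 10⁻¹¹ m = 21.8 pm.

λ = 21.8 pm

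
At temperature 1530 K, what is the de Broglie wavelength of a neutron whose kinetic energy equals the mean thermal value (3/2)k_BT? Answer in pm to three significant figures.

λ = 64.3 pm

KE = (3/2)k_BT = 1.5 × 1.381 × 10⁻²³ × 1530 = 3.169 × 10⁻²⁰ J.
p = √(2mKE) = √(2 × 1.675 × 10⁻²⁷ × 3.169 × 10⁻²⁰) = 1.030 × 10⁻²³ kg·m/s.
λ = h/p = 6.43 × 10⁻¹¹ m = 64.3 pm.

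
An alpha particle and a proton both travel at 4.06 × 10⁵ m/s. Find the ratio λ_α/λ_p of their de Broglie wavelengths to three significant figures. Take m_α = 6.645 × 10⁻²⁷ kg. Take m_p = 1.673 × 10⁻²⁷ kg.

λ_α/λ_p = 0.252

At fixed v, p = mv so λ = h/(mv) ∝ 1/m.
λ_α/λ_p = m_p/m_α = 1.673 × 10⁻²⁷/6.645 × 10⁻²⁷ = 0.252.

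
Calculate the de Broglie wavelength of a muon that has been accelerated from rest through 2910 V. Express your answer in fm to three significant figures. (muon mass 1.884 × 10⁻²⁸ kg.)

KE = eV = 1.602 × 10⁻¹⁹ × 2910 = 4.662 × 10⁻¹⁶ J.
p = √(2mKE) = √(2 × 1.884 × 10⁻²⁸ × 4.662 × 10⁻¹⁶) = 4.191 × 10⁻²² kg·m/s.
λ = h/p = 6.626 × 10⁻³⁴ / 4.191 × 10⁻²² = 1.58 × 10⁻¹² m = 1580 fm.

λ = 1580 fm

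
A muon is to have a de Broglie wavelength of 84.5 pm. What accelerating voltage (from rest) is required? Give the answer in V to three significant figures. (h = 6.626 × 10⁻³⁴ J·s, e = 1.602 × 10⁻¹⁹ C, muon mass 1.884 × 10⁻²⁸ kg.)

V = 1.02 V

p = h/λ = 6.626 × 10⁻³⁴ / 8.450 × 10⁻¹¹ = 7.841 × 10⁻²⁴ kg·m/s.
KE = p²/(2m) = 1.632 × 10⁻¹⁹ J.
V = KE/e = 1.632 × 10⁻¹⁹ / (1.602 × 10⁻¹⁹) = 1.02 V.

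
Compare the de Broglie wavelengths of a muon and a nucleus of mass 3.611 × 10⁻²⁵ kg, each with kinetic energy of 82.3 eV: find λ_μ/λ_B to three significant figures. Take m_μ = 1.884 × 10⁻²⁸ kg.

λ_μ/λ_B = 43.8

At fixed KE, p = √(2mKE) so λ = h/p ∝ 1/√m.
λ_μ/λ_B = √(m_B/m_μ) = √(3.611 × 10⁻²⁵/1.884 × 10⁻²⁸) = √(1917) = 43.8.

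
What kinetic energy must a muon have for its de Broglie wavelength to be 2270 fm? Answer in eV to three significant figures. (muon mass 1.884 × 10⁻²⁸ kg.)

KE = 1410 eV

p = h/λ = 6.626 × 10⁻³⁴ / 2.270 × 10⁻¹² = 2.919 × 10⁻²² kg·m/s.
KE = p²/(2m) = (2.919 × 10⁻²²)² / (2 × 1.884 × 10⁻²⁸) = 2.261 × 10⁻¹⁶ J = 1410 eV.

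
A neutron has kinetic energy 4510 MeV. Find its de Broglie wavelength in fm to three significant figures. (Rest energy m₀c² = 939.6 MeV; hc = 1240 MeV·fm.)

λ = 0.231 fm

Total energy E = KE + m₀c² = 4510 + 939.6 = 5449.6 MeV.
(pc)² = E² − (m₀c²)² = (5449.6)² − (939.6)² = 2.882 × 10⁷ MeV², so pc = 5368 MeV.
λ = hc/(pc) = 1240 MeV·fm / 5368 MeV = 0.231 fm.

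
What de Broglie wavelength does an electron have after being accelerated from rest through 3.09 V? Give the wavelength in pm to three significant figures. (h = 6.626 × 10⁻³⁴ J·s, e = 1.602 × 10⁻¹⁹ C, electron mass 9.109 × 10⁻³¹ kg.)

λ = 698 pm

KE = eV = 1.602 × 10⁻¹⁹ × 3.090 = 4.950 × 10⁻¹⁹ J.
p = √(2mKE) = √(2 × 9.109 × 10⁻³¹ × 4.950 × 10⁻¹⁹) = 9.496 × 10⁻²⁵ kg·m/s.
λ = h/p = 6.626 × 10⁻³⁴ / 9.496 × 10⁻²⁵ = 6.98 × 10⁻¹⁰ m = 698 pm.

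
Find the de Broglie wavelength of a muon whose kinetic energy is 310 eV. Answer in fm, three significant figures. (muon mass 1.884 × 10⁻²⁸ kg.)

λ = 4840 fm

KE = 310 eV = 4.966 × 10⁻¹⁷ J.
p = √(2mKE) = √(2 × 1.884 × 10⁻²⁸ × 4.966 × 10⁻¹⁷) = 1.368 × 10⁻²² kg·m/s.
λ = h/p = 6.626 × 10⁻³⁴ / 1.368 × 10⁻²² = 4.84 × 10⁻¹² m = 4840 fm.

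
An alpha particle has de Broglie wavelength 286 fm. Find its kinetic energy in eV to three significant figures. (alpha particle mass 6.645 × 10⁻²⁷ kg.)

p = h/λ = 6.626 × 10⁻³⁴ / 2.860 × 10⁻¹³ = 2.317 × 10⁻²¹ kg·m/s.
KE = p²/(2m) = (2.317 × 10⁻²¹)² / (2 × 6.645 × 10⁻²⁷) = 4.039 × 10⁻¹⁶ J = 2520 eV.

KE = 2520 eV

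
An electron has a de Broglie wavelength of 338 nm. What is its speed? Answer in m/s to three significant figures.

v = 2150 m/s

p = h/λ = 6.626 × 10⁻³⁴ / 3.380 × 10⁻⁷ = 1.960 × 10⁻²⁷ kg·m/s.
v = p/m = 1.960 × 10⁻²⁷ / 9.109 × 10⁻³¹ = 2.15 × 10³ m/s = 2150 m/s.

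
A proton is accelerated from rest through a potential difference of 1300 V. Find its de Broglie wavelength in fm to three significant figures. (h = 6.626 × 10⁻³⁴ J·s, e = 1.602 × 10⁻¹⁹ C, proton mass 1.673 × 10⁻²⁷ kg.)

KE = eV = 1.602 × 10⁻¹⁹ × 1300 = 2.083 × 10⁻¹⁶ J.
p = √(2mKE) = √(2 × 1.673 × 10⁻²⁷ × 2.083 × 10⁻¹⁶) = 8.348 × 10⁻²² kg·m/s.
λ = h/p = 6.626 × 10⁻³⁴ / 8.348 × 10⁻²² = 7.94 × 10⁻¹³ m = 794 fm.

λ = 794 fm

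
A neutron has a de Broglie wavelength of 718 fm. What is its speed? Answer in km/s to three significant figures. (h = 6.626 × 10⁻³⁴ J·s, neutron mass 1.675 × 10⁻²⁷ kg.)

v = 551 km/s

p = h/λ = 6.626 × 10⁻³⁴ / 7.180 × 10⁻¹³ = 9.228 × 10⁻²² kg·m/s.
v = p/m = 9.228 × 10⁻²² / 1.675 × 10⁻²⁷ = 5.51 × 10⁵ m/s = 551 km/s.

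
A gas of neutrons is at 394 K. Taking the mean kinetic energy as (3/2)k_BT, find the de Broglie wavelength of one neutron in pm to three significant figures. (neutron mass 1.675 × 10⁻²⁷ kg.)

KE = (3/2)k_BT = 1.5 × 1.381 × 10⁻²³ × 394 = 8.162 × 10⁻²¹ J.
p = √(2mKE) = √(2 × 1.675 × 10⁻²⁷ × 8.162 × 10⁻²¹) = 5.229 × 10⁻²⁴ kg·m/s.
λ = h/p = 1.27 × 10⁻¹⁰ m = 127 pm.

λ = 127 pm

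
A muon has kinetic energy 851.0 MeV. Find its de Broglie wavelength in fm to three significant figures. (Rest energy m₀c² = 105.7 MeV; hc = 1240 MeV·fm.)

λ = 1.30 fm

Total energy E = KE + m₀c² = 851.0 + 105.7 = 956.7 MeV.
(pc)² = E² − (m₀c²)² = (956.7)² − (105.7)² = 9.041 × 10⁵ MeV², so pc = 950.8 MeV.
λ = hc/(pc) = 1240 MeV·fm / 950.8 MeV = 1.30 fm.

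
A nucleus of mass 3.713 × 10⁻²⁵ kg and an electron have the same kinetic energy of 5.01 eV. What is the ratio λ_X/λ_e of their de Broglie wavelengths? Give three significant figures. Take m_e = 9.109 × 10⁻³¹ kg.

At fixed KE, p = √(2mKE) so λ = h/p ∝ 1/√m.
λ_X/λ_e = √(m_e/m_X) = √(9.109 × 10⁻³¹/3.713 × 10⁻²⁵) = √(2.453 × 10⁻⁶) = 1.57 × 10⁻³.

λ_X/λ_e = 1.57 × 10⁻³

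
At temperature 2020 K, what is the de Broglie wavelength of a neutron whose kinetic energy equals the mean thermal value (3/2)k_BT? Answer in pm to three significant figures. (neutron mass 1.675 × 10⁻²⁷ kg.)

KE = (3/2)k_BT = 1.5 × 1.381 × 10⁻²³ × 2020 = 4.184 × 10⁻²⁰ J.
p = √(2mKE) = √(2 × 1.675 × 10⁻²⁷ × 4.184 × 10⁻²⁰) = 1.184 × 10⁻²³ kg·m/s.
λ = h/p = 5.60 × 10⁻¹¹ m = 56.0 pm.

λ = 56.0 pm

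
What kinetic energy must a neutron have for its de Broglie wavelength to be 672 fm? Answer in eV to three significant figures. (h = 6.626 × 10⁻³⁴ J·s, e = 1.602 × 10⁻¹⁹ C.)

p = h/λ = 6.626 × 10⁻³⁴ / 6.720 × 10⁻¹³ = 9.860 × 10⁻²² kg·m/s.
KE = p²/(2m) = (9.860 × 10⁻²²)² / (2 × 1.675 × 10⁻²⁷) = 2.902 × 10⁻¹⁶ J = 1810 eV.

KE = 1810 eV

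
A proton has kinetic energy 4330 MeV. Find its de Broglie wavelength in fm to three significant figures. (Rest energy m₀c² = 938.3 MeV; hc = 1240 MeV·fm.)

λ = 0.239 fm

Total energy E = KE + m₀c² = 4330 + 938.3 = 5268.3 MeV.
(pc)² = E² − (m₀c²)² = (5268.3)² − (938.3)² = 2.687 × 10⁷ MeV², so pc = 5184 MeV.
λ = hc/(pc) = 1240 MeV·fm / 5184 MeV = 0.239 fm.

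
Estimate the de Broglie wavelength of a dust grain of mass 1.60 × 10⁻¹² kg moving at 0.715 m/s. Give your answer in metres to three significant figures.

λ = 5.79 × 10⁻²² m

p = mv = 1.60 × 10⁻¹² × 0.715 = 1.144 × 10⁻¹² kg·m/s.
λ = h/p = 6.626 × 10⁻³⁴ / 1.144 × 10⁻¹² = 5.79 × 10⁻²² m.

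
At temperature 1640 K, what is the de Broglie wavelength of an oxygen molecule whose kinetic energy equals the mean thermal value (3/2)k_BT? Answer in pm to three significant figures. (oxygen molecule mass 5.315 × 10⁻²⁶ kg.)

KE = (3/2)k_BT = 1.5 × 1.381 × 10⁻²³ × 1640 = 3.397 × 10⁻²⁰ J.
p = √(2mKE) = √(2 × 5.315 × 10⁻²⁶ × 3.397 × 10⁻²⁰) = 6.009 × 10⁻²³ kg·m/s.
λ = h/p = 1.10 × 10⁻¹¹ m = 11.0 pm.

λ = 11.0 pm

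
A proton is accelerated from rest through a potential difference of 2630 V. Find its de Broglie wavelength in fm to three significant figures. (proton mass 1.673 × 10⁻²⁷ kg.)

λ = 558 fm

KE = eV = 1.602 × 10⁻¹⁹ × 2630 = 4.213 × 10⁻¹⁶ J.
p = √(2mKE) = √(2 × 1.673 × 10⁻²⁷ × 4.213 × 10⁻¹⁶) = 1.187 × 10⁻²¹ kg·m/s.
λ = h/p = 6.626 × 10⁻³⁴ / 1.187 × 10⁻²¹ = 5.58 × 10⁻¹³ m = 558 fm.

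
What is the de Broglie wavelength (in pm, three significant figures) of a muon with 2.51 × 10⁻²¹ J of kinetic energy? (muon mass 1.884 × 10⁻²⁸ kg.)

p = √(2mKE) = √(2 × 1.884 × 10⁻²⁸ × 2.510 × 10⁻²¹) = 9.725 × 10⁻²⁵ kg·m/s.
λ = h/p = 6.626 × 10⁻³⁴ / 9.725 × 10⁻²⁵ = 6.81 × 10⁻¹⁰ m = 681 pm.

λ = 681 pm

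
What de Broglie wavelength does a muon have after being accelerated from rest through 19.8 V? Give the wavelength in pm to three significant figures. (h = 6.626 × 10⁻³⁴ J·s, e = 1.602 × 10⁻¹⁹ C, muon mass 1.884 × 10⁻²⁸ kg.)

KE = eV = 1.602 × 10⁻¹⁹ × 19.80 = 3.172 × 10⁻¹⁸ J.
p = √(2mKE) = √(2 × 1.884 × 10⁻²⁸ × 3.172 × 10⁻¹⁸) = 3.457 × 10⁻²³ kg·m/s.
λ = h/p = 6.626 × 10⁻³⁴ / 3.457 × 10⁻²³ = 1.92 × 10⁻¹¹ m = 19.2 pm.

λ = 19.2 pm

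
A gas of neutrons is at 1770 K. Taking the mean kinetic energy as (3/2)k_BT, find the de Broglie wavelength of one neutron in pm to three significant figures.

λ = 59.8 pm

KE = (3/2)k_BT = 1.5 × 1.381 × 10⁻²³ × 1770 = 3.667 × 10⁻²⁰ J.
p = √(2mKE) = √(2 × 1.675 × 10⁻²⁷ × 3.667 × 10⁻²⁰) = 1.108 × 10⁻²³ kg·m/s.
λ = h/p = 5.98 × 10⁻¹¹ m = 59.8 pm.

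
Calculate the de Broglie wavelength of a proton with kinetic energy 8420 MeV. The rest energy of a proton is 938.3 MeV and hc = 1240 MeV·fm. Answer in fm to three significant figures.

λ = 0.133 fm

Total energy E = KE + m₀c² = 8420 + 938.3 = 9358.3 MeV.
(pc)² = E² − (m₀c²)² = (9358.3)² − (938.3)² = 8.670 × 10⁷ MeV², so pc = 9311 MeV.
λ = hc/(pc) = 1240 MeV·fm / 9311 MeV = 0.133 fm.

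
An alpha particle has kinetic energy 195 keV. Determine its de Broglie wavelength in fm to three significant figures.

KE = 195 keV = 3.124 × 10⁻¹⁴ J.
p = √(2mKE) = √(2 × 6.645 × 10⁻²⁷ × 3.124 × 10⁻¹⁴) = 2.038 × 10⁻²⁰ kg·m/s.
λ = h/p = 6.626 × 10⁻³⁴ / 2.038 × 10⁻²⁰ = 3.25 × 10⁻¹⁴ m = 32.5 fm.

λ = 32.5 fm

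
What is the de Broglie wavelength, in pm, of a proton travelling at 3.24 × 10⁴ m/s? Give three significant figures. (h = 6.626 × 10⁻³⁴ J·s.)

λ = 12.2 pm

p = mv = 1.673 × 10⁻²⁷ × 3.24 × 10⁴ = 5.421 × 10⁻²³ kg·m/s.
λ = h/p = 6.626 × 10⁻³⁴ / 5.421 × 10⁻²³ = 1.22 × 10⁻¹¹ m = 12.2 pm.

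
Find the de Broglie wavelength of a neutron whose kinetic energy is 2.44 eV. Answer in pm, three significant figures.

KE = 2.44 eV = 3.909 × 10⁻¹⁹ J.
p = √(2mKE) = √(2 × 1.675 × 10⁻²⁷ × 3.909 × 10⁻¹⁹) = 3.619 × 10⁻²³ kg·m/s.
λ = h/p = 6.626 × 10⁻³⁴ / 3.619 × 10⁻²³ = 1.83 × 10⁻¹¹ m = 18.3 pm.

λ = 18.3 pm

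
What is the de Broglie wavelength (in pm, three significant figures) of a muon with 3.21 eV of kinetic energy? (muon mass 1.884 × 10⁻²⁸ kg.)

KE = 3.21 eV = 5.142 × 10⁻¹⁹ J.
p = √(2mKE) = √(2 × 1.884 × 10⁻²⁸ × 5.142 × 10⁻¹⁹) = 1.392 × 10⁻²³ kg·m/s.
λ = h/p = 6.626 × 10⁻³⁴ / 1.392 × 10⁻²³ = 4.76 × 10⁻¹¹ m = 47.6 pm.

λ = 47.6 pm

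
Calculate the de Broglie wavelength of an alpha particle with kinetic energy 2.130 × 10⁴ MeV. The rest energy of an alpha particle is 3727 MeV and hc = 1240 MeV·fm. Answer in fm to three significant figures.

λ = 0.0501 fm

Total energy E = KE + m₀c² = 2.130 × 10⁴ + 3727 = 25027 MeV.
(pc)² = E² − (m₀c²)² = (25027)² − (3727)² = 6.125 × 10⁸ MeV², so pc = 2.475 × 10⁴ MeV.
λ = hc/(pc) = 1240 MeV·fm / 2.475 × 10⁴ MeV = 0.0501 fm.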